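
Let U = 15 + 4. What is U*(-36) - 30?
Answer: -714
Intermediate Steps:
U = 19
U*(-36) - 30 = 19*(-36) - 30 = -684 - 30 = -714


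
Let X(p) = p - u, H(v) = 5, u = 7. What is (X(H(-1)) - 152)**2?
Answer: 23716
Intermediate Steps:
X(p) = -7 + p (X(p) = p - 1*7 = p - 7 = -7 + p)
(X(H(-1)) - 152)**2 = ((-7 + 5) - 152)**2 = (-2 - 152)**2 = (-154)**2 = 23716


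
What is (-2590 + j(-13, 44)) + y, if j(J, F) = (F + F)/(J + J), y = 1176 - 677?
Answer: -27227/13 ≈ -2094.4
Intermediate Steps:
y = 499
j(J, F) = F/J (j(J, F) = (2*F)/((2*J)) = (2*F)*(1/(2*J)) = F/J)
(-2590 + j(-13, 44)) + y = (-2590 + 44/(-13)) + 499 = (-2590 + 44*(-1/13)) + 499 = (-2590 - 44/13) + 499 = -33714/13 + 499 = -27227/13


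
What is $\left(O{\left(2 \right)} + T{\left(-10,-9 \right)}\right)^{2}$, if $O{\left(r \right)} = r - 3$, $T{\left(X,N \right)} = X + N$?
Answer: $400$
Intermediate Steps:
$T{\left(X,N \right)} = N + X$
$O{\left(r \right)} = -3 + r$
$\left(O{\left(2 \right)} + T{\left(-10,-9 \right)}\right)^{2} = \left(\left(-3 + 2\right) - 19\right)^{2} = \left(-1 - 19\right)^{2} = \left(-20\right)^{2} = 400$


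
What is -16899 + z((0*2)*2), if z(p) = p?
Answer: -16899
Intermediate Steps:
-16899 + z((0*2)*2) = -16899 + (0*2)*2 = -16899 + 0*2 = -16899 + 0 = -16899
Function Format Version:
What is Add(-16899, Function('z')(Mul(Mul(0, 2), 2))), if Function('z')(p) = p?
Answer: -16899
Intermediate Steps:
Add(-16899, Function('z')(Mul(Mul(0, 2), 2))) = Add(-16899, Mul(Mul(0, 2), 2)) = Add(-16899, Mul(0, 2)) = Add(-16899, 0) = -16899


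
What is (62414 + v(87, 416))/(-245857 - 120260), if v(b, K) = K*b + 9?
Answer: -98615/366117 ≈ -0.26935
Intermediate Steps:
v(b, K) = 9 + K*b
(62414 + v(87, 416))/(-245857 - 120260) = (62414 + (9 + 416*87))/(-245857 - 120260) = (62414 + (9 + 36192))/(-366117) = (62414 + 36201)*(-1/366117) = 98615*(-1/366117) = -98615/366117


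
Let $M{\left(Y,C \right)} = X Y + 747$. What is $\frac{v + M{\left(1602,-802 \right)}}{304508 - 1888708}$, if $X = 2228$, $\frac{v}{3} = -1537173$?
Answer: $\frac{260379}{396050} \approx 0.65744$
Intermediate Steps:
$v = -4611519$ ($v = 3 \left(-1537173\right) = -4611519$)
$M{\left(Y,C \right)} = 747 + 2228 Y$ ($M{\left(Y,C \right)} = 2228 Y + 747 = 747 + 2228 Y$)
$\frac{v + M{\left(1602,-802 \right)}}{304508 - 1888708} = \frac{-4611519 + \left(747 + 2228 \cdot 1602\right)}{304508 - 1888708} = \frac{-4611519 + \left(747 + 3569256\right)}{304508 - 1888708} = \frac{-4611519 + 3570003}{-1584200} = \left(-1041516\right) \left(- \frac{1}{1584200}\right) = \frac{260379}{396050}$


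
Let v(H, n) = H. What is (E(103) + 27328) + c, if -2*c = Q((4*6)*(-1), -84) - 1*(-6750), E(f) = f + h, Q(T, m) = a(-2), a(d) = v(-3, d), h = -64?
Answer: 47987/2 ≈ 23994.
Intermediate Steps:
a(d) = -3
Q(T, m) = -3
E(f) = -64 + f (E(f) = f - 64 = -64 + f)
c = -6747/2 (c = -(-3 - 1*(-6750))/2 = -(-3 + 6750)/2 = -½*6747 = -6747/2 ≈ -3373.5)
(E(103) + 27328) + c = ((-64 + 103) + 27328) - 6747/2 = (39 + 27328) - 6747/2 = 27367 - 6747/2 = 47987/2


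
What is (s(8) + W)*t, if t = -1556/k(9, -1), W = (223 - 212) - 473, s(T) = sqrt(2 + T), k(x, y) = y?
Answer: -718872 + 1556*sqrt(10) ≈ -7.1395e+5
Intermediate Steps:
W = -462 (W = 11 - 473 = -462)
t = 1556 (t = -1556/(-1) = -1556*(-1) = 1556)
(s(8) + W)*t = (sqrt(2 + 8) - 462)*1556 = (sqrt(10) - 462)*1556 = (-462 + sqrt(10))*1556 = -718872 + 1556*sqrt(10)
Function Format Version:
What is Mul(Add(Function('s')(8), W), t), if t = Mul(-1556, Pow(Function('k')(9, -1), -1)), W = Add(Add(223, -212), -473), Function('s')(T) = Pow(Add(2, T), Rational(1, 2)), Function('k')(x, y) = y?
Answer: Add(-718872, Mul(1556, Pow(10, Rational(1, 2)))) ≈ -7.1395e+5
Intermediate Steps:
W = -462 (W = Add(11, -473) = -462)
t = 1556 (t = Mul(-1556, Pow(-1, -1)) = Mul(-1556, -1) = 1556)
Mul(Add(Function('s')(8), W), t) = Mul(Add(Pow(Add(2, 8), Rational(1, 2)), -462), 1556) = Mul(Add(Pow(10, Rational(1, 2)), -462), 1556) = Mul(Add(-462, Pow(10, Rational(1, 2))), 1556) = Add(-718872, Mul(1556, Pow(10, Rational(1, 2))))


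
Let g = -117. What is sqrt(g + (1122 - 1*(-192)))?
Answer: 3*sqrt(133) ≈ 34.598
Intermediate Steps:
sqrt(g + (1122 - 1*(-192))) = sqrt(-117 + (1122 - 1*(-192))) = sqrt(-117 + (1122 + 192)) = sqrt(-117 + 1314) = sqrt(1197) = 3*sqrt(133)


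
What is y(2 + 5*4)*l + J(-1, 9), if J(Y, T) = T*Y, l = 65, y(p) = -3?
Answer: -204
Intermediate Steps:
y(2 + 5*4)*l + J(-1, 9) = -3*65 + 9*(-1) = -195 - 9 = -204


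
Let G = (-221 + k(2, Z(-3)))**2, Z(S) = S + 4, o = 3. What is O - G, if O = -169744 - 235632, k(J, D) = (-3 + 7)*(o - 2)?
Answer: -452465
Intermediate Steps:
Z(S) = 4 + S
k(J, D) = 4 (k(J, D) = (-3 + 7)*(3 - 2) = 4*1 = 4)
G = 47089 (G = (-221 + 4)**2 = (-217)**2 = 47089)
O = -405376
O - G = -405376 - 1*47089 = -405376 - 47089 = -452465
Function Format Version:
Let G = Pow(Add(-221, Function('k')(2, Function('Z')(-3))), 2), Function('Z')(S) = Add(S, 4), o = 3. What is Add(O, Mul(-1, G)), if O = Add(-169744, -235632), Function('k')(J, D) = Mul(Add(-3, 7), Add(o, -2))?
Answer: -452465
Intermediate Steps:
Function('Z')(S) = Add(4, S)
Function('k')(J, D) = 4 (Function('k')(J, D) = Mul(Add(-3, 7), Add(3, -2)) = Mul(4, 1) = 4)
G = 47089 (G = Pow(Add(-221, 4), 2) = Pow(-217, 2) = 47089)
O = -405376
Add(O, Mul(-1, G)) = Add(-405376, Mul(-1, 47089)) = Add(-405376, -47089) = -452465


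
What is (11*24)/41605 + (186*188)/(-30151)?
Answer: -1446883776/1254432355 ≈ -1.1534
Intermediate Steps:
(11*24)/41605 + (186*188)/(-30151) = 264*(1/41605) + 34968*(-1/30151) = 264/41605 - 34968/30151 = -1446883776/1254432355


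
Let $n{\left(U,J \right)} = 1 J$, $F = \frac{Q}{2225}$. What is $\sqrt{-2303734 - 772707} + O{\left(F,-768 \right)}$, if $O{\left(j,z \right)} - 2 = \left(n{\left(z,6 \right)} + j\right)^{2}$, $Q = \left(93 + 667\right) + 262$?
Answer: $\frac{216455634}{4950625} + i \sqrt{3076441} \approx 43.723 + 1754.0 i$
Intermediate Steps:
$Q = 1022$ ($Q = 760 + 262 = 1022$)
$F = \frac{1022}{2225} \approx 0.45933$
$n{\left(U,J \right)} = J$
$O{\left(j,z \right)} = 2 + \left(6 + j\right)^{2}$
$\sqrt{-2303734 - 772707} + O{\left(F,-768 \right)} = \sqrt{-2303734 - 772707} + \left(2 + \left(6 + \frac{1022}{2225}\right)^{2}\right) = \sqrt{-3076441} + \left(2 + \left(\frac{14372}{2225}\right)^{2}\right) = i \sqrt{3076441} + \left(2 + \frac{206554384}{4950625}\right) = i \sqrt{3076441} + \frac{216455634}{4950625} = \frac{216455634}{4950625} + i \sqrt{3076441}$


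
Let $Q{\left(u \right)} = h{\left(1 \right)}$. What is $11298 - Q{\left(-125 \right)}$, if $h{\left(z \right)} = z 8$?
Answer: $11290$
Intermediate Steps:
$h{\left(z \right)} = 8 z$
$Q{\left(u \right)} = 8$ ($Q{\left(u \right)} = 8 \cdot 1 = 8$)
$11298 - Q{\left(-125 \right)} = 11298 - 8 = 11290$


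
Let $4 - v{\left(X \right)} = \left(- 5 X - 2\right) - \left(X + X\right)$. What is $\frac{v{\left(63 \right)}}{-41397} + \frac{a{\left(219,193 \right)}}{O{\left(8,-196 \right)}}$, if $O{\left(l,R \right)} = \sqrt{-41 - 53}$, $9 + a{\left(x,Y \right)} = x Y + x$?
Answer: $- \frac{149}{13799} - \frac{42477 i \sqrt{94}}{94} \approx -0.010798 - 4381.2 i$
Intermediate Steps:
$v{\left(X \right)} = 6 + 7 X$ ($v{\left(X \right)} = 4 - \left(\left(- 5 X - 2\right) - \left(X + X\right)\right) = 4 - \left(\left(-2 - 5 X\right) - 2 X\right) = 4 - \left(-2 - 7 X\right) = 4 + \left(2 + 7 X\right) = 6 + 7 X$)
$a{\left(x,Y \right)} = -9 + x + Y x$ ($a{\left(x,Y \right)} = -9 + \left(x Y + x\right) = -9 + \left(Y x + x\right) = -9 + \left(x + Y x\right) = -9 + x + Y x$)
$O{\left(l,R \right)} = i \sqrt{94}$ ($O{\left(l,R \right)} = \sqrt{-94} = i \sqrt{94}$)
$\frac{v{\left(63 \right)}}{-41397} + \frac{a{\left(219,193 \right)}}{O{\left(8,-196 \right)}} = \frac{6 + 7 \cdot 63}{-41397} + \frac{-9 + 219 + 193 \cdot 219}{i \sqrt{94}} = \left(6 + 441\right) \left(- \frac{1}{41397}\right) + \left(-9 + 219 + 42267\right) \left(- \frac{i \sqrt{94}}{94}\right) = 447 \left(- \frac{1}{41397}\right) + 42477 \left(- \frac{i \sqrt{94}}{94}\right) = - \frac{149}{13799} - \frac{42477 i \sqrt{94}}{94}$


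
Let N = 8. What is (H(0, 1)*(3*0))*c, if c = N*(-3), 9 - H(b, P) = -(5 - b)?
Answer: 0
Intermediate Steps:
H(b, P) = 14 - b (H(b, P) = 9 - (-1)*(5 - b) = 9 - (-5 + b) = 9 + (5 - b) = 14 - b)
c = -24 (c = 8*(-3) = -24)
(H(0, 1)*(3*0))*c = ((14 - 1*0)*(3*0))*(-24) = ((14 + 0)*0)*(-24) = (14*0)*(-24) = 0*(-24) = 0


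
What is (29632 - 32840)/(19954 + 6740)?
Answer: -1604/13347 ≈ -0.12018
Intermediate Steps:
(29632 - 32840)/(19954 + 6740) = -3208/26694 = -3208*1/26694 = -1604/13347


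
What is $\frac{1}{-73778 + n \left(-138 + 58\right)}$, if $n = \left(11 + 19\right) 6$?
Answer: $- \frac{1}{88178} \approx -1.1341 \cdot 10^{-5}$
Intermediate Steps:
$n = 180$ ($n = 30 \cdot 6 = 180$)
$\frac{1}{-73778 + n \left(-138 + 58\right)} = \frac{1}{-73778 + 180 \left(-138 + 58\right)} = \frac{1}{-73778 + 180 \left(-80\right)} = \frac{1}{-73778 - 14400} = \frac{1}{-88178} = - \frac{1}{88178}$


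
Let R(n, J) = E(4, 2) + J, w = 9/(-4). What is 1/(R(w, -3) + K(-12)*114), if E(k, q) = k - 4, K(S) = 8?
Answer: 1/909 ≈ 0.0011001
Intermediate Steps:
w = -9/4 (w = 9*(-¼) = -9/4 ≈ -2.2500)
E(k, q) = -4 + k
R(n, J) = J (R(n, J) = (-4 + 4) + J = 0 + J = J)
1/(R(w, -3) + K(-12)*114) = 1/(-3 + 8*114) = 1/(-3 + 912) = 1/909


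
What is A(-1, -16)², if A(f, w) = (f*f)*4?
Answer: 16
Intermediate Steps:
A(f, w) = 4*f² (A(f, w) = f²*4 = 4*f²)
A(-1, -16)² = (4*(-1)²)² = (4*1)² = 4² = 16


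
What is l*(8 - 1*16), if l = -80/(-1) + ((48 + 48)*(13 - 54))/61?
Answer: -7552/61 ≈ -123.80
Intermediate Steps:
l = 944/61 (l = -80*(-1) + (96*(-41))*(1/61) = 80 - 3936*1/61 = 80 - 3936/61 = 944/61 ≈ 15.475)
l*(8 - 1*16) = 944*(8 - 1*16)/61 = 944*(8 - 16)/61 = (944/61)*(-8) = -7552/61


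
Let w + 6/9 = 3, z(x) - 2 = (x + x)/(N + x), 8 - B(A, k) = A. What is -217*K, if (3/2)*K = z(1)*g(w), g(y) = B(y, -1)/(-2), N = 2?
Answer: 29512/27 ≈ 1093.0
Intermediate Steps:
B(A, k) = 8 - A
z(x) = 2 + 2*x/(2 + x) (z(x) = 2 + (x + x)/(2 + x) = 2 + (2*x)/(2 + x) = 2 + 2*x/(2 + x))
w = 7/3 (w = -2/3 + 3 = 7/3 ≈ 2.3333)
g(y) = -4 + y/2 (g(y) = (8 - y)/(-2) = (8 - y)*(-1/2) = -4 + y/2)
K = -136/27 (K = 2*((4*(1 + 1)/(2 + 1))*(-4 + (1/2)*(7/3)))/3 = 2*((4*2/3)*(-4 + 7/6))/3 = 2*((4*(1/3)*2)*(-17/6))/3 = 2*((8/3)*(-17/6))/3 = (2/3)*(-68/9) = -136/27 ≈ -5.0370)
-217*K = -217*(-136/27) = 29512/27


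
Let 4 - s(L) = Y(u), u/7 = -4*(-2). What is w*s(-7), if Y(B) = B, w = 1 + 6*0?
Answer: -52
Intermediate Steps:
w = 1 (w = 1 + 0 = 1)
u = 56 (u = 7*(-4*(-2)) = 7*8 = 56)
s(L) = -52 (s(L) = 4 - 1*56 = 4 - 56 = -52)
w*s(-7) = 1*(-52) = -52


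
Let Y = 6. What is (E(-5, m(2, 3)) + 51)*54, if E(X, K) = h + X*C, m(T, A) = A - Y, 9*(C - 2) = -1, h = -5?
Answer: 1974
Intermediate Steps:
C = 17/9 (C = 2 + (⅑)*(-1) = 2 - ⅑ = 17/9 ≈ 1.8889)
m(T, A) = -6 + A (m(T, A) = A - 1*6 = A - 6 = -6 + A)
E(X, K) = -5 + 17*X/9 (E(X, K) = -5 + X*(17/9) = -5 + 17*X/9)
(E(-5, m(2, 3)) + 51)*54 = ((-5 + (17/9)*(-5)) + 51)*54 = ((-5 - 85/9) + 51)*54 = (-130/9 + 51)*54 = (329/9)*54 = 1974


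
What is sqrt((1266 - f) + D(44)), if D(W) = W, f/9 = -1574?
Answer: 2*sqrt(3869) ≈ 124.40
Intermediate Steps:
f = -14166 (f = 9*(-1574) = -14166)
sqrt((1266 - f) + D(44)) = sqrt((1266 - 1*(-14166)) + 44) = sqrt((1266 + 14166) + 44) = sqrt(15432 + 44) = sqrt(15476) = 2*sqrt(3869)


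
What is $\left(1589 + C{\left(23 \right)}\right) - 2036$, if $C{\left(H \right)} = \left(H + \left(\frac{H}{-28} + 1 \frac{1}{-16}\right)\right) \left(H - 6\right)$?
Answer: $- \frac{7955}{112} \approx -71.027$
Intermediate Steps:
$C{\left(H \right)} = \left(-6 + H\right) \left(- \frac{1}{16} + \frac{27 H}{28}\right)$ ($C{\left(H \right)} = \left(H + \left(H \left(- \frac{1}{28}\right) + 1 \left(- \frac{1}{16}\right)\right)\right) \left(-6 + H\right) = \left(H - \left(\frac{1}{16} + \frac{H}{28}\right)\right) \left(-6 + H\right) = \left(- \frac{1}{16} + \frac{27 H}{28}\right) \left(-6 + H\right) = \left(-6 + H\right) \left(- \frac{1}{16} + \frac{27 H}{28}\right)$)
$\left(1589 + C{\left(23 \right)}\right) - 2036 = \left(1589 + \left(\frac{3}{8} - \frac{15065}{112} + \frac{27 \cdot 23^{2}}{28}\right)\right) - 2036 = \left(1589 + \left(\frac{3}{8} - \frac{15065}{112} + \frac{27}{28} \cdot 529\right)\right) - 2036 = \left(1589 + \left(\frac{3}{8} - \frac{15065}{112} + \frac{14283}{28}\right)\right) - 2036 = \left(1589 + \frac{42109}{112}\right) - 2036 = \frac{220077}{112} - 2036 = - \frac{7955}{112}$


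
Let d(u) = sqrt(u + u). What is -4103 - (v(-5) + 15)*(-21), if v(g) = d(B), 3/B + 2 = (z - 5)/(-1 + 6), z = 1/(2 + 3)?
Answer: -3788 + 105*I*sqrt(111)/37 ≈ -3788.0 + 29.898*I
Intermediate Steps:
z = 1/5 ≈ 0.20000
B = -75/74 (B = 3/(-2 + (1/5 - 5)/(-1 + 6)) = 3/(-2 - 24/5/5) = 3/(-2 - 24/5*1/5) = 3/(-2 - 24/25) = 3/(-74/25) = 3*(-25/74) = -75/74 ≈ -1.0135)
d(u) = sqrt(2)*sqrt(u) (d(u) = sqrt(2*u) = sqrt(2)*sqrt(u))
v(g) = 5*I*sqrt(111)/37 (v(g) = sqrt(2)*sqrt(-75/74) = sqrt(2)*(5*I*sqrt(222)/74) = 5*I*sqrt(111)/37)
-4103 - (v(-5) + 15)*(-21) = -4103 - (5*I*sqrt(111)/37 + 15)*(-21) = -4103 - (15 + 5*I*sqrt(111)/37)*(-21) = -4103 - (-315 - 105*I*sqrt(111)/37) = -4103 + (315 + 105*I*sqrt(111)/37) = -3788 + 105*I*sqrt(111)/37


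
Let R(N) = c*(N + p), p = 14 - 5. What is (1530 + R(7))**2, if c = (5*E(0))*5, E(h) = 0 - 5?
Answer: 220900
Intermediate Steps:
E(h) = -5
c = -125 (c = (5*(-5))*5 = -25*5 = -125)
p = 9
R(N) = -1125 - 125*N (R(N) = -125*(N + 9) = -125*(9 + N) = -1125 - 125*N)
(1530 + R(7))**2 = (1530 + (-1125 - 125*7))**2 = (1530 + (-1125 - 875))**2 = (1530 - 2000)**2 = (-470)**2 = 220900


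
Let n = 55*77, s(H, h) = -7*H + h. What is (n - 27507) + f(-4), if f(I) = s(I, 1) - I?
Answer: -23239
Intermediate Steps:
s(H, h) = h - 7*H
n = 4235
f(I) = 1 - 8*I (f(I) = (1 - 7*I) - I = 1 - 8*I)
(n - 27507) + f(-4) = (4235 - 27507) + (1 - 8*(-4)) = -23272 + (1 + 32) = -23272 + 33 = -23239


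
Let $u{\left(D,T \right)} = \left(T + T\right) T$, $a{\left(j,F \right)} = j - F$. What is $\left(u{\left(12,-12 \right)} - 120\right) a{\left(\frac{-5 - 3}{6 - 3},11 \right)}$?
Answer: $-2296$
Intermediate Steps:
$u{\left(D,T \right)} = 2 T^{2}$ ($u{\left(D,T \right)} = 2 T T = 2 T^{2}$)
$\left(u{\left(12,-12 \right)} - 120\right) a{\left(\frac{-5 - 3}{6 - 3},11 \right)} = \left(2 \left(-12\right)^{2} - 120\right) \left(\frac{-5 - 3}{6 - 3} - 11\right) = \left(2 \cdot 144 - 120\right) \left(- \frac{8}{3} - 11\right) = \left(288 - 120\right) \left(\left(-8\right) \frac{1}{3} - 11\right) = 168 \left(- \frac{8}{3} - 11\right) = 168 \left(- \frac{41}{3}\right) = -2296$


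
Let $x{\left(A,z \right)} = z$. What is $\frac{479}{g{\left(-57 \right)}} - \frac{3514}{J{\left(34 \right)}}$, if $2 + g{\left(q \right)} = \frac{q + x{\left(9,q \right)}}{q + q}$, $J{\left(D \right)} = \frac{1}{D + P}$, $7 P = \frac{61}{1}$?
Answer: $-150577$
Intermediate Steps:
$P = \frac{61}{7}$ ($P = \frac{61 \cdot 1^{-1}}{7} = \frac{61 \cdot 1}{7} = \frac{1}{7} \cdot 61 = \frac{61}{7} \approx 8.7143$)
$J{\left(D \right)} = \frac{1}{\frac{61}{7} + D}$ ($J{\left(D \right)} = \frac{1}{D + \frac{61}{7}} = \frac{1}{\frac{61}{7} + D}$)
$g{\left(q \right)} = -1$ ($g{\left(q \right)} = -2 + \frac{q + q}{q + q} = -2 + \frac{2 q}{2 q} = -2 + 2 q \frac{1}{2 q} = -2 + 1 = -1$)
$\frac{479}{g{\left(-57 \right)}} - \frac{3514}{J{\left(34 \right)}} = \frac{479}{-1} - \frac{3514}{7 \frac{1}{61 + 7 \cdot 34}} = 479 \left(-1\right) - \frac{3514}{7 \frac{1}{61 + 238}} = -479 - \frac{3514}{7 \cdot \frac{1}{299}} = -479 - \frac{3514}{\frac{7}{299}} = -479 - 150098 = -150577$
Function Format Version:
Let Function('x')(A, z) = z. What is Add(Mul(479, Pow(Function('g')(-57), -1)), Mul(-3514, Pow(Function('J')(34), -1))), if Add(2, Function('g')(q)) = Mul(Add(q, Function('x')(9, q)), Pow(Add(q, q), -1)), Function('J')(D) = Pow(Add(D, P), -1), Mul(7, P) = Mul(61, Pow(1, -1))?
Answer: -150577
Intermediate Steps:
P = Rational(61, 7) (P = Mul(Rational(1, 7), Mul(61, Pow(1, -1))) = Mul(Rational(1, 7), Mul(61, 1)) = Mul(Rational(1, 7), 61) = Rational(61, 7) ≈ 8.7143)
Function('J')(D) = Pow(Add(Rational(61, 7), D), -1) (Function('J')(D) = Pow(Add(D, Rational(61, 7)), -1) = Pow(Add(Rational(61, 7), D), -1))
Function('g')(q) = -1 (Function('g')(q) = Add(-2, Mul(Add(q, q), Pow(Add(q, q), -1))) = Add(-2, Mul(Mul(2, q), Pow(Mul(2, q), -1))) = Add(-2, Mul(Mul(2, q), Mul(Rational(1, 2), Pow(q, -1)))) = Add(-2, 1) = -1)
Add(Mul(479, Pow(Function('g')(-57), -1)), Mul(-3514, Pow(Function('J')(34), -1))) = Add(Mul(479, Pow(-1, -1)), Mul(-3514, Pow(Mul(7, Pow(Add(61, Mul(7, 34)), -1)), -1))) = Add(Mul(479, -1), Mul(-3514, Pow(Mul(7, Pow(Add(61, 238), -1)), -1))) = Add(-479, Mul(-3514, Pow(Mul(7, Pow(299, -1)), -1))) = Add(-479, Mul(-3514, Pow(Mul(7, Rational(1, 299)), -1))) = Add(-479, Mul(-3514, Pow(Rational(7, 299), -1))) = Add(-479, Mul(-3514, Rational(299, 7))) = Add(-479, -150098) = -150577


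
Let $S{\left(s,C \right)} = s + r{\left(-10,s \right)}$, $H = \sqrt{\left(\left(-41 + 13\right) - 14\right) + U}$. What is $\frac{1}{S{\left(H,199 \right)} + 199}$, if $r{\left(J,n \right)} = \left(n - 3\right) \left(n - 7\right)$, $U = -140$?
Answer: $\frac{19}{8093} + \frac{9 i \sqrt{182}}{16186} \approx 0.0023477 + 0.0075013 i$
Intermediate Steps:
$H = i \sqrt{182}$ ($H = \sqrt{\left(\left(-41 + 13\right) - 14\right) - 140} = \sqrt{\left(-28 - 14\right) - 140} = \sqrt{-42 - 140} = \sqrt{-182} = i \sqrt{182} \approx 13.491 i$)
$r{\left(J,n \right)} = \left(-7 + n\right) \left(-3 + n\right)$ ($r{\left(J,n \right)} = \left(-3 + n\right) \left(-7 + n\right) = \left(-7 + n\right) \left(-3 + n\right)$)
$S{\left(s,C \right)} = 21 + s^{2} - 9 s$ ($S{\left(s,C \right)} = s + \left(21 + s^{2} - 10 s\right) = 21 + s^{2} - 9 s$)
$\frac{1}{S{\left(H,199 \right)} + 199} = \frac{1}{\left(21 + \left(i \sqrt{182}\right)^{2} - 9 i \sqrt{182}\right) + 199} = \frac{1}{\left(21 - 182 - 9 i \sqrt{182}\right) + 199} = \frac{1}{\left(-161 - 9 i \sqrt{182}\right) + 199} = \frac{1}{38 - 9 i \sqrt{182}}$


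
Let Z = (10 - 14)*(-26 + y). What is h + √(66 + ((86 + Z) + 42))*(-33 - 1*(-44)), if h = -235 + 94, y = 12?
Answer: -141 + 55*√10 ≈ 32.925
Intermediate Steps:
Z = 56 (Z = (10 - 14)*(-26 + 12) = -4*(-14) = 56)
h = -141
h + √(66 + ((86 + Z) + 42))*(-33 - 1*(-44)) = -141 + √(66 + ((86 + 56) + 42))*(-33 - 1*(-44)) = -141 + √(66 + (142 + 42))*(-33 + 44) = -141 + √(66 + 184)*11 = -141 + √250*11 = -141 + (5*√10)*11 = -141 + 55*√10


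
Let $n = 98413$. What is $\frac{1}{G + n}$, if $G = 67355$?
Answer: $\frac{1}{165768} \approx 6.0325 \cdot 10^{-6}$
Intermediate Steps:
$\frac{1}{G + n} = \frac{1}{67355 + 98413} = \frac{1}{165768}$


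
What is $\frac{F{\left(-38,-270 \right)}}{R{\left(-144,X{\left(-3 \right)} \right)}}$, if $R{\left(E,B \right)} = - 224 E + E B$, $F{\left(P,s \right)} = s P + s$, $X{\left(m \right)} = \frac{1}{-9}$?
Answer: $\frac{4995}{16136} \approx 0.30956$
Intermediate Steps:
$X{\left(m \right)} = - \frac{1}{9}$
$F{\left(P,s \right)} = s + P s$ ($F{\left(P,s \right)} = P s + s = s + P s$)
$R{\left(E,B \right)} = - 224 E + B E$
$\frac{F{\left(-38,-270 \right)}}{R{\left(-144,X{\left(-3 \right)} \right)}} = \frac{\left(-270\right) \left(1 - 38\right)}{\left(-144\right) \left(-224 - \frac{1}{9}\right)} = \frac{\left(-270\right) \left(-37\right)}{\left(-144\right) \left(- \frac{2017}{9}\right)} = \frac{9990}{32272} = 9990 \cdot \frac{1}{32272} = \frac{4995}{16136}$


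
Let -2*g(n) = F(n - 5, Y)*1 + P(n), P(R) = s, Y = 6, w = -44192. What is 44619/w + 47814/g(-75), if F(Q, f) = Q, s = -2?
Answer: 2111166909/1811872 ≈ 1165.2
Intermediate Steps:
P(R) = -2
g(n) = 7/2 - n/2 (g(n) = -((n - 5)*1 - 2)/2 = -((-5 + n)*1 - 2)/2 = -((-5 + n) - 2)/2 = -(-7 + n)/2 = 7/2 - n/2)
44619/w + 47814/g(-75) = 44619/(-44192) + 47814/(7/2 - ½*(-75)) = 44619*(-1/44192) + 47814/(7/2 + 75/2) = -44619/44192 + 47814/41 = 2111166909/1811872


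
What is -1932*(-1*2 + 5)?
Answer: -5796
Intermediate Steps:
-1932*(-1*2 + 5) = -1932*(-2 + 5) = -1932*3 = -5796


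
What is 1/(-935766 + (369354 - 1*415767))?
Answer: -1/982179 ≈ -1.0181e-6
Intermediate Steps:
1/(-935766 + (369354 - 1*415767)) = 1/(-935766 + (369354 - 415767)) = 1/(-935766 - 46413) = 1/(-982179) = -1/982179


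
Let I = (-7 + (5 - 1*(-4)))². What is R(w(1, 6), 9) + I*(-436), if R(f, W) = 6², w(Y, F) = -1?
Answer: -1708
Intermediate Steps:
I = 4 (I = (-7 + (5 + 4))² = (-7 + 9)² = 2² = 4)
R(f, W) = 36
R(w(1, 6), 9) + I*(-436) = 36 + 4*(-436) = 36 - 1744 = -1708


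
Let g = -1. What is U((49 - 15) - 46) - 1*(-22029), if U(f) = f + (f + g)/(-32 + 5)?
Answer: 594472/27 ≈ 22017.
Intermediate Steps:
U(f) = 1/27 + 26*f/27 (U(f) = f + (f - 1)/(-32 + 5) = f + (-1 + f)/(-27) = f + (-1 + f)*(-1/27) = f + (1/27 - f/27) = 1/27 + 26*f/27)
U((49 - 15) - 46) - 1*(-22029) = (1/27 + 26*((49 - 15) - 46)/27) - 1*(-22029) = (1/27 + 26*(34 - 46)/27) + 22029 = (1/27 + (26/27)*(-12)) + 22029 = (1/27 - 104/9) + 22029 = -311/27 + 22029 = 594472/27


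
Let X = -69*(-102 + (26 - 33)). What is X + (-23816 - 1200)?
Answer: -17495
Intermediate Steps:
X = 7521 (X = -69*(-102 - 7) = -69*(-109) = 7521)
X + (-23816 - 1200) = 7521 + (-23816 - 1200) = 7521 - 25016 = -17495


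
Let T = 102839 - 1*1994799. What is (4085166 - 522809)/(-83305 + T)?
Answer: -3562357/1975265 ≈ -1.8035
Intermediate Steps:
T = -1891960 (T = 102839 - 1994799 = -1891960)
(4085166 - 522809)/(-83305 + T) = (4085166 - 522809)/(-83305 - 1891960) = 3562357/(-1975265) = 3562357*(-1/1975265) = -3562357/1975265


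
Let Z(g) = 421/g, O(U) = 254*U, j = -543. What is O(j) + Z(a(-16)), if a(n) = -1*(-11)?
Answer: -1516721/11 ≈ -1.3788e+5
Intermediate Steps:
a(n) = 11
O(j) + Z(a(-16)) = 254*(-543) + 421/11 = -137922 + 421*(1/11) = -137922 + 421/11 = -1516721/11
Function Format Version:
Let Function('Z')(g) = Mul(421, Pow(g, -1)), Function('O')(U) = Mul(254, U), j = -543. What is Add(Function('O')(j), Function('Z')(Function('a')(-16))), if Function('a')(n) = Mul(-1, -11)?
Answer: Rational(-1516721, 11) ≈ -1.3788e+5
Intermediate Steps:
Function('a')(n) = 11
Add(Function('O')(j), Function('Z')(Function('a')(-16))) = Add(Mul(254, -543), Mul(421, Pow(11, -1))) = Add(-137922, Mul(421, Rational(1, 11))) = Add(-137922, Rational(421, 11)) = Rational(-1516721, 11)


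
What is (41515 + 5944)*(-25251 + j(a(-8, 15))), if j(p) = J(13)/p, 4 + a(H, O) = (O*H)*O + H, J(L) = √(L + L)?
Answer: -1198387209 - 47459*√26/1812 ≈ -1.1984e+9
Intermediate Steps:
J(L) = √2*√L (J(L) = √(2*L) = √2*√L)
a(H, O) = -4 + H + H*O² (a(H, O) = -4 + ((O*H)*O + H) = -4 + ((H*O)*O + H) = -4 + (H*O² + H) = -4 + (H + H*O²) = -4 + H + H*O²)
j(p) = √26/p (j(p) = (√2*√13)/p = √26/p)
(41515 + 5944)*(-25251 + j(a(-8, 15))) = (41515 + 5944)*(-25251 + √26/(-4 - 8 - 8*15²)) = 47459*(-25251 + √26/(-4 - 8 - 8*225)) = 47459*(-25251 + √26/(-4 - 8 - 1800)) = 47459*(-25251 + √26/(-1812)) = 47459*(-25251 + √26*(-1/1812)) = 47459*(-25251 - √26/1812) = -1198387209 - 47459*√26/1812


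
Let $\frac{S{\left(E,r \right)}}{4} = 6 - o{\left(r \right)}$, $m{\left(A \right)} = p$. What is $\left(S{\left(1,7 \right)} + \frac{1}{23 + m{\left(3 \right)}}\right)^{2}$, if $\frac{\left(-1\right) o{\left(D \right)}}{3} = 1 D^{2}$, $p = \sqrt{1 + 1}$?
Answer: $\frac{104036567211}{277729} - \frac{645094 \sqrt{2}}{277729} \approx 3.7459 \cdot 10^{5}$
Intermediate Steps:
$p = \sqrt{2} \approx 1.4142$
$o{\left(D \right)} = - 3 D^{2}$ ($o{\left(D \right)} = - 3 \cdot 1 D^{2} = - 3 D^{2}$)
$m{\left(A \right)} = \sqrt{2}$
$S{\left(E,r \right)} = 24 + 12 r^{2}$ ($S{\left(E,r \right)} = 4 \left(6 - - 3 r^{2}\right) = 4 \left(6 + 3 r^{2}\right) = 24 + 12 r^{2}$)
$\left(S{\left(1,7 \right)} + \frac{1}{23 + m{\left(3 \right)}}\right)^{2} = \left(\left(24 + 12 \cdot 7^{2}\right) + \frac{1}{23 + \sqrt{2}}\right)^{2} = \left(\left(24 + 12 \cdot 49\right) + \frac{1}{23 + \sqrt{2}}\right)^{2} = \left(\left(24 + 588\right) + \frac{1}{23 + \sqrt{2}}\right)^{2} = \left(612 + \frac{1}{23 + \sqrt{2}}\right)^{2}$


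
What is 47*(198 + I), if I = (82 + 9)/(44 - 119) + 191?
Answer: 1366948/75 ≈ 18226.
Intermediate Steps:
I = 14234/75 (I = 91/(-75) + 191 = 91*(-1/75) + 191 = -91/75 + 191 = 14234/75 ≈ 189.79)
47*(198 + I) = 47*(198 + 14234/75) = 47*(29084/75) = 1366948/75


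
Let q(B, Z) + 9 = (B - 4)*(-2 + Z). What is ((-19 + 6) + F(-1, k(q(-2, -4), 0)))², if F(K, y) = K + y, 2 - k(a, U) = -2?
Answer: 100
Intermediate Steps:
q(B, Z) = -9 + (-4 + B)*(-2 + Z) (q(B, Z) = -9 + (B - 4)*(-2 + Z) = -9 + (-4 + B)*(-2 + Z))
k(a, U) = 4 (k(a, U) = 2 - 1*(-2) = 2 + 2 = 4)
((-19 + 6) + F(-1, k(q(-2, -4), 0)))² = ((-19 + 6) + (-1 + 4))² = (-13 + 3)² = (-10)² = 100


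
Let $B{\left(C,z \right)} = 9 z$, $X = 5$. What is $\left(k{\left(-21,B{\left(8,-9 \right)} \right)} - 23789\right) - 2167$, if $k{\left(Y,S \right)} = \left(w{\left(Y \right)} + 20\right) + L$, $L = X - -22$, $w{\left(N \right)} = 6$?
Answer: $-25903$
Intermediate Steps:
$L = 27$ ($L = 5 - -22 = 5 + 22 = 27$)
$k{\left(Y,S \right)} = 53$ ($k{\left(Y,S \right)} = \left(6 + 20\right) + 27 = 26 + 27 = 53$)
$\left(k{\left(-21,B{\left(8,-9 \right)} \right)} - 23789\right) - 2167 = \left(53 - 23789\right) - 2167 = -23736 - 2167 = -25903$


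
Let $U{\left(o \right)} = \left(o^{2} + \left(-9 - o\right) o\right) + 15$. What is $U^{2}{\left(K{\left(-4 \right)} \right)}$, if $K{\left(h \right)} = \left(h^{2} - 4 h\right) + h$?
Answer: $56169$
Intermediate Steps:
$K{\left(h \right)} = h^{2} - 3 h$
$U{\left(o \right)} = 15 + o^{2} + o \left(-9 - o\right)$ ($U{\left(o \right)} = \left(o^{2} + o \left(-9 - o\right)\right) + 15 = 15 + o^{2} + o \left(-9 - o\right)$)
$U^{2}{\left(K{\left(-4 \right)} \right)} = \left(15 - 9 \left(- 4 \left(-3 - 4\right)\right)\right)^{2} = \left(15 - 9 \left(\left(-4\right) \left(-7\right)\right)\right)^{2} = \left(15 - 252\right)^{2} = \left(-237\right)^{2} = 56169$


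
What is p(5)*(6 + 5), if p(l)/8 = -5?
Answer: -440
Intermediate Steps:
p(l) = -40 (p(l) = 8*(-5) = -40)
p(5)*(6 + 5) = -40*(6 + 5) = -40*11 = -440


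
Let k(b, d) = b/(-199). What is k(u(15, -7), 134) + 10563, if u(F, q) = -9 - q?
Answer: 2102039/199 ≈ 10563.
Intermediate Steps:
k(b, d) = -b/199 (k(b, d) = b*(-1/199) = -b/199)
k(u(15, -7), 134) + 10563 = -(-9 - 1*(-7))/199 + 10563 = -(-9 + 7)/199 + 10563 = -1/199*(-2) + 10563 = 2/199 + 10563 = 2102039/199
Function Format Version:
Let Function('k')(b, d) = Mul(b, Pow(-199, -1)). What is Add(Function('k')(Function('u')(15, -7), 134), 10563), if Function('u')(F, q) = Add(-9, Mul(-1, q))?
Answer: Rational(2102039, 199) ≈ 10563.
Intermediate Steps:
Function('k')(b, d) = Mul(Rational(-1, 199), b) (Function('k')(b, d) = Mul(b, Rational(-1, 199)) = Mul(Rational(-1, 199), b))
Add(Function('k')(Function('u')(15, -7), 134), 10563) = Add(Mul(Rational(-1, 199), Add(-9, Mul(-1, -7))), 10563) = Add(Mul(Rational(-1, 199), Add(-9, 7)), 10563) = Add(Mul(Rational(-1, 199), -2), 10563) = Add(Rational(2, 199), 10563) = Rational(2102039, 199)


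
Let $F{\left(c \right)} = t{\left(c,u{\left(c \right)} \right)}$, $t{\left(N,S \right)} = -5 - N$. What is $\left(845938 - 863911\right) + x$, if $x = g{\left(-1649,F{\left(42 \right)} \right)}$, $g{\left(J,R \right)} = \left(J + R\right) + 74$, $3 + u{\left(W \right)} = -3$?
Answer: $-19595$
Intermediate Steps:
$u{\left(W \right)} = -6$ ($u{\left(W \right)} = -3 - 3 = -6$)
$F{\left(c \right)} = -5 - c$
$g{\left(J,R \right)} = 74 + J + R$
$x = -1622$ ($x = 74 - 1649 - 47 = -1622$)
$\left(845938 - 863911\right) + x = \left(845938 - 863911\right) - 1622 = -17973 - 1622 = -19595$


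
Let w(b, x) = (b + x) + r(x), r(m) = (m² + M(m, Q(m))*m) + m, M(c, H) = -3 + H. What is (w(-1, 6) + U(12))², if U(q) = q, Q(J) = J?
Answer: 5929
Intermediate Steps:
r(m) = m + m² + m*(-3 + m) (r(m) = (m² + (-3 + m)*m) + m = (m² + m*(-3 + m)) + m = m + m² + m*(-3 + m))
w(b, x) = b + x + 2*x*(-1 + x) (w(b, x) = (b + x) + 2*x*(-1 + x) = b + x + 2*x*(-1 + x))
(w(-1, 6) + U(12))² = ((-1 - 1*6 + 2*6²) + 12)² = ((-1 - 6 + 2*36) + 12)² = ((-1 - 6 + 72) + 12)² = (65 + 12)² = 77² = 5929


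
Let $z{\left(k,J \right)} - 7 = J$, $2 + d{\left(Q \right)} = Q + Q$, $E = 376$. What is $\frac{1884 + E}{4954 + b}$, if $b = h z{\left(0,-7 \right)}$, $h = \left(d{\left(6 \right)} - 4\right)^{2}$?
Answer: $\frac{1130}{2477} \approx 0.4562$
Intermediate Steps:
$d{\left(Q \right)} = -2 + 2 Q$ ($d{\left(Q \right)} = -2 + \left(Q + Q\right) = -2 + 2 Q$)
$z{\left(k,J \right)} = 7 + J$
$h = 36$ ($h = \left(\left(-2 + 2 \cdot 6\right) - 4\right)^{2} = \left(\left(-2 + 12\right) - 4\right)^{2} = \left(10 - 4\right)^{2} = 6^{2} = 36$)
$b = 0$ ($b = 36 \left(7 - 7\right) = 36 \cdot 0 = 0$)
$\frac{1884 + E}{4954 + b} = \frac{1884 + 376}{4954 + 0} = \frac{2260}{4954} = 2260 \cdot \frac{1}{4954} = \frac{1130}{2477}$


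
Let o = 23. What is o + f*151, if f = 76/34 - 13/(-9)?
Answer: 88532/153 ≈ 578.64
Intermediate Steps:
f = 563/153 (f = 76*(1/34) - 13*(-⅑) = 38/17 + 13/9 = 563/153 ≈ 3.6797)
o + f*151 = 23 + (563/153)*151 = 23 + 85013/153 = 88532/153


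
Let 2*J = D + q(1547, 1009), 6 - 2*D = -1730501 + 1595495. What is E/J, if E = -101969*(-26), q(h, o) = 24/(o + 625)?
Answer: 2166025498/27576207 ≈ 78.547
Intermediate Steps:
q(h, o) = 24/(625 + o)
E = 2651194
D = 67506 (D = 3 - (-1730501 + 1595495)/2 = 3 - 1/2*(-135006) = 3 + 67503 = 67506)
J = 27576207/817 (J = (67506 + 24/(625 + 1009))/2 = (67506 + 24/1634)/2 = (67506 + 24*(1/1634))/2 = (67506 + 12/817)/2 = (1/2)*(55152414/817) = 27576207/817 ≈ 33753.)
E/J = 2651194/(27576207/817) = 2651194*(817/27576207) = 2166025498/27576207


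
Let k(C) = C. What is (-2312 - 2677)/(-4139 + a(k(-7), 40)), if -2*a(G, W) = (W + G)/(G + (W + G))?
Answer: 259428/215261 ≈ 1.2052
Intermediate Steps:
a(G, W) = -(G + W)/(2*(W + 2*G)) (a(G, W) = -(W + G)/(2*(G + (W + G))) = -(G + W)/(2*(G + (G + W))) = -(G + W)/(2*(W + 2*G)))
(-2312 - 2677)/(-4139 + a(k(-7), 40)) = (-2312 - 2677)/(-4139 + (-1*(-7) - 1*40)/(2*(40 + 2*(-7)))) = -4989/(-4139 + (7 - 40)/(2*(40 - 14))) = -4989/(-4139 + (1/2)*(-33)/26) = -4989/(-4139 + (1/2)*(1/26)*(-33)) = -4989/(-4139 - 33/52) = -4989/(-215261/52) = -4989*(-52/215261) = 259428/215261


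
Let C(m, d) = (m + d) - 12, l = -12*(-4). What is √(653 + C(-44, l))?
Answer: √645 ≈ 25.397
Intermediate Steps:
l = 48
C(m, d) = -12 + d + m (C(m, d) = (d + m) - 12 = -12 + d + m)
√(653 + C(-44, l)) = √(653 + (-12 + 48 - 44)) = √(653 - 8) = √645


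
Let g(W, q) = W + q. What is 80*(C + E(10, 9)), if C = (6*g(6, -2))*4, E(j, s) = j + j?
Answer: 9280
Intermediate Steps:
E(j, s) = 2*j
C = 96 (C = (6*(6 - 2))*4 = (6*4)*4 = 24*4 = 96)
80*(C + E(10, 9)) = 80*(96 + 2*10) = 80*(96 + 20) = 80*116 = 9280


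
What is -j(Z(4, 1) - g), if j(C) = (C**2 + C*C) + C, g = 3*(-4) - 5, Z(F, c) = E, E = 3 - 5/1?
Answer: -465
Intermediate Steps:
E = -2 (E = 3 - 5 = -2)
Z(F, c) = -2
g = -17 (g = -12 - 5 = -17)
j(C) = C + 2*C**2 (j(C) = (C**2 + C**2) + C = 2*C**2 + C = C + 2*C**2)
-j(Z(4, 1) - g) = -(-2 - 1*(-17))*(1 + 2*(-2 - 1*(-17))) = -(-2 + 17)*(1 + 2*(-2 + 17)) = -15*(1 + 2*15) = -15*(1 + 30) = -15*31 = -1*465 = -465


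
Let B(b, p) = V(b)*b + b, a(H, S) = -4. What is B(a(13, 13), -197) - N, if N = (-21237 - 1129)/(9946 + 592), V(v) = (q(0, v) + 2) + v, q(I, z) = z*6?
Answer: 538083/5269 ≈ 102.12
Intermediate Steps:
q(I, z) = 6*z
V(v) = 2 + 7*v (V(v) = (6*v + 2) + v = (2 + 6*v) + v = 2 + 7*v)
B(b, p) = b + b*(2 + 7*b) (B(b, p) = (2 + 7*b)*b + b = b*(2 + 7*b) + b = b + b*(2 + 7*b))
N = -11183/5269 (N = -22366/10538 = -22366*1/10538 = -11183/5269 ≈ -2.1224)
B(a(13, 13), -197) - N = -4*(3 + 7*(-4)) - 1*(-11183/5269) = -4*(3 - 28) + 11183/5269 = -4*(-25) + 11183/5269 = 100 + 11183/5269 = 538083/5269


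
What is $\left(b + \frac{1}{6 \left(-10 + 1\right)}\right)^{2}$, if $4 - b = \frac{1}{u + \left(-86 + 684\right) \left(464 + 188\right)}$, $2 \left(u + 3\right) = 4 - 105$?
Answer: $\frac{3122282601457321}{196962418548900} \approx 15.852$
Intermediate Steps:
$u = - \frac{107}{2}$ ($u = -3 + \frac{4 - 105}{2} = -3 + \frac{1}{2} \left(-101\right) = -3 - \frac{101}{2} = - \frac{107}{2} \approx -53.5$)
$b = \frac{3118738}{779685}$ ($b = 4 - \frac{1}{- \frac{107}{2} + \left(-86 + 684\right) \left(464 + 188\right)} = 4 - \frac{1}{- \frac{107}{2} + 598 \cdot 652} = 4 - \frac{1}{- \frac{107}{2} + 389896} = 4 - \frac{1}{\frac{779685}{2}} = 4 - \frac{2}{779685} = \frac{3118738}{779685} \approx 4.0$)
$\left(b + \frac{1}{6 \left(-10 + 1\right)}\right)^{2} = \left(\frac{3118738}{779685} + \frac{1}{6 \left(-10 + 1\right)}\right)^{2} = \left(\frac{3118738}{779685} + \frac{1}{6 \left(-9\right)}\right)^{2} = \left(\frac{3118738}{779685} + \frac{1}{-54}\right)^{2} = \left(\frac{3118738}{779685} - \frac{1}{54}\right)^{2} = \left(\frac{55877389}{14034330}\right)^{2} = \frac{3122282601457321}{196962418548900}$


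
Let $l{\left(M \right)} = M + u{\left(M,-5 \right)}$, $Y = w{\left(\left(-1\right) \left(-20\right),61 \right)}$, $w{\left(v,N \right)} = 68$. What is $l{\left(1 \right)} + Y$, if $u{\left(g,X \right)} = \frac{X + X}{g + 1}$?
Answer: $64$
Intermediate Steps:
$u{\left(g,X \right)} = \frac{2 X}{1 + g}$
$Y = 68$
$l{\left(M \right)} = M - \frac{10}{1 + M}$ ($l{\left(M \right)} = M + 2 \left(-5\right) \frac{1}{1 + M} = M - \frac{10}{1 + M}$)
$l{\left(1 \right)} + Y = \frac{-10 + 1 \left(1 + 1\right)}{1 + 1} + 68 = \frac{-10 + 1 \cdot 2}{2} + 68 = \frac{-10 + 2}{2} + 68 = \frac{1}{2} \left(-8\right) + 68 = -4 + 68 = 64$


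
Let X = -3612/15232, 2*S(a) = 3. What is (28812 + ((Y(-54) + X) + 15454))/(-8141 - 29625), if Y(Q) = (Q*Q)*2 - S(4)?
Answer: -27252367/20544704 ≈ -1.3265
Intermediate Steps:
S(a) = 3/2 (S(a) = (½)*3 = 3/2)
Y(Q) = -3/2 + 2*Q² (Y(Q) = (Q*Q)*2 - 1*3/2 = Q²*2 - 3/2 = 2*Q² - 3/2 = -3/2 + 2*Q²)
X = -129/544 (X = -3612*1/15232 = -129/544 ≈ -0.23713)
(28812 + ((Y(-54) + X) + 15454))/(-8141 - 29625) = (28812 + (((-3/2 + 2*(-54)²) - 129/544) + 15454))/(-8141 - 29625) = (28812 + (((-3/2 + 2*2916) - 129/544) + 15454))/(-37766) = (28812 + (((-3/2 + 5832) - 129/544) + 15454))*(-1/37766) = (28812 + ((11661/2 - 129/544) + 15454))*(-1/37766) = (28812 + (3171663/544 + 15454))*(-1/37766) = (28812 + 11578639/544)*(-1/37766) = (27252367/544)*(-1/37766) = -27252367/20544704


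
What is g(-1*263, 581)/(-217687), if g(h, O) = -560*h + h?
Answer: -147017/217687 ≈ -0.67536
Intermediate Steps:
g(h, O) = -559*h
g(-1*263, 581)/(-217687) = -(-559)*263/(-217687) = -559*(-263)*(-1/217687) = 147017*(-1/217687) = -147017/217687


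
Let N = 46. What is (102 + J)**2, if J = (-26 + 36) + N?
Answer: 24964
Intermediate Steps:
J = 56 (J = (-26 + 36) + 46 = 10 + 46 = 56)
(102 + J)**2 = (102 + 56)**2 = 158**2 = 24964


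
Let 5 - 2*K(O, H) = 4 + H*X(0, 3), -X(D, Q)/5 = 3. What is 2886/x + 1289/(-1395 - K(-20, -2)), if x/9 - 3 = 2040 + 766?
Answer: -19068724/23266947 ≈ -0.81956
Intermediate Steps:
X(D, Q) = -15 (X(D, Q) = -5*3 = -15)
K(O, H) = 1/2 + 15*H/2 (K(O, H) = 5/2 - (4 + H*(-15))/2 = 5/2 - (4 - 15*H)/2 = 5/2 + (-2 + 15*H/2) = 1/2 + 15*H/2)
x = 25281 (x = 27 + 9*(2040 + 766) = 27 + 9*2806 = 27 + 25254 = 25281)
2886/x + 1289/(-1395 - K(-20, -2)) = 2886/25281 + 1289/(-1395 - (1/2 + (15/2)*(-2))) = 2886*(1/25281) + 1289/(-1395 - (1/2 - 15)) = 962/8427 + 1289/(-1395 - 1*(-29/2)) = 962/8427 + 1289/(-1395 + 29/2) = 962/8427 + 1289/(-2761/2) = 962/8427 + 1289*(-2/2761) = 962/8427 - 2578/2761 = -19068724/23266947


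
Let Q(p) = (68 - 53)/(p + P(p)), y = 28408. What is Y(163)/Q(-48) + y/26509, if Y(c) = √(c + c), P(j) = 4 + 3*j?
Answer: 28408/26509 - 188*√326/15 ≈ -225.22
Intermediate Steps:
Q(p) = 15/(4 + 4*p) (Q(p) = (68 - 53)/(p + (4 + 3*p)) = 15/(4 + 4*p))
Y(c) = √2*√c (Y(c) = √(2*c) = √2*√c)
Y(163)/Q(-48) + y/26509 = (√2*√163)/((15/(4*(1 - 48)))) + 28408/26509 = √326/(((15/4)/(-47))) + 28408*(1/26509) = √326/(((15/4)*(-1/47))) + 28408/26509 = √326/(-15/188) + 28408/26509 = √326*(-188/15) + 28408/26509 = -188*√326/15 + 28408/26509 = 28408/26509 - 188*√326/15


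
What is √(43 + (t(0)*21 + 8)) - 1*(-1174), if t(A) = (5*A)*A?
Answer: 1174 + √51 ≈ 1181.1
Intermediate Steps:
t(A) = 5*A²
√(43 + (t(0)*21 + 8)) - 1*(-1174) = √(43 + ((5*0²)*21 + 8)) - 1*(-1174) = √(43 + ((5*0)*21 + 8)) + 1174 = √(43 + (0*21 + 8)) + 1174 = √(43 + (0 + 8)) + 1174 = √(43 + 8) + 1174 = √51 + 1174 = 1174 + √51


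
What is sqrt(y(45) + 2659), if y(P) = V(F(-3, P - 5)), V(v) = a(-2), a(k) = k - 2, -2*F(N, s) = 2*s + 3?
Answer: 3*sqrt(295) ≈ 51.527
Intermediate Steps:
F(N, s) = -3/2 - s (F(N, s) = -(2*s + 3)/2 = -(3 + 2*s)/2 = -3/2 - s)
a(k) = -2 + k
V(v) = -4 (V(v) = -2 - 2 = -4)
y(P) = -4
sqrt(y(45) + 2659) = sqrt(-4 + 2659) = sqrt(2655) = 3*sqrt(295)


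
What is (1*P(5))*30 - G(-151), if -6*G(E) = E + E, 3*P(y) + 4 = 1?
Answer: -241/3 ≈ -80.333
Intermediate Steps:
P(y) = -1 (P(y) = -4/3 + (⅓)*1 = -4/3 + ⅓ = -1)
G(E) = -E/3 (G(E) = -(E + E)/6 = -E/3)
(1*P(5))*30 - G(-151) = (1*(-1))*30 - (-1)*(-151)/3 = -1*30 - 1*151/3 = -30 - 151/3 = -241/3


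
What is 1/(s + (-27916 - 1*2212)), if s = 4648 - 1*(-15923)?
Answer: -1/9557 ≈ -0.00010464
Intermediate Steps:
s = 20571 (s = 4648 + 15923 = 20571)
1/(s + (-27916 - 1*2212)) = 1/(20571 + (-27916 - 1*2212)) = 1/(20571 + (-27916 - 2212)) = 1/(20571 - 30128) = 1/(-9557) = -1/9557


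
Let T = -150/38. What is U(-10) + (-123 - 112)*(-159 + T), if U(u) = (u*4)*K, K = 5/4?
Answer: 726610/19 ≈ 38243.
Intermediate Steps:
K = 5/4 (K = 5*(1/4) = 5/4 ≈ 1.2500)
U(u) = 5*u (U(u) = (u*4)*(5/4) = (4*u)*(5/4) = 5*u)
T = -75/19 (T = -150*1/38 = -75/19 ≈ -3.9474)
U(-10) + (-123 - 112)*(-159 + T) = 5*(-10) + (-123 - 112)*(-159 - 75/19) = -50 - 235*(-3096/19) = -50 + 727560/19 = 726610/19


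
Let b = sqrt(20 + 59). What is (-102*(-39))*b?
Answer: 3978*sqrt(79) ≈ 35357.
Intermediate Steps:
b = sqrt(79) ≈ 8.8882
(-102*(-39))*b = (-102*(-39))*sqrt(79) = 3978*sqrt(79)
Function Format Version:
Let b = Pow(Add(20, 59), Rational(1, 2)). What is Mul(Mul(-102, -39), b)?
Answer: Mul(3978, Pow(79, Rational(1, 2))) ≈ 35357.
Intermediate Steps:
b = Pow(79, Rational(1, 2)) ≈ 8.8882
Mul(Mul(-102, -39), b) = Mul(Mul(-102, -39), Pow(79, Rational(1, 2))) = Mul(3978, Pow(79, Rational(1, 2)))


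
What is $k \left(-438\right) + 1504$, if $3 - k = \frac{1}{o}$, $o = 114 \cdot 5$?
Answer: $\frac{18123}{95} \approx 190.77$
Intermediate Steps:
$o = 570$
$k = \frac{1709}{570}$ ($k = 3 - \frac{1}{570} = \frac{1709}{570} \approx 2.9982$)
$k \left(-438\right) + 1504 = \frac{1709}{570} \left(-438\right) + 1504 = - \frac{124757}{95} + 1504 = \frac{18123}{95}$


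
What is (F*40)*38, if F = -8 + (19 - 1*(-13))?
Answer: 36480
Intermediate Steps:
F = 24 (F = -8 + (19 + 13) = -8 + 32 = 24)
(F*40)*38 = (24*40)*38 = 960*38 = 36480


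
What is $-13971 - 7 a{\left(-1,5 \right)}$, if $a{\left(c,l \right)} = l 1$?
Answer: $-14006$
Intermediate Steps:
$a{\left(c,l \right)} = l$
$-13971 - 7 a{\left(-1,5 \right)} = -13971 - 7 \cdot 5 = -13971 - 35 = -14006$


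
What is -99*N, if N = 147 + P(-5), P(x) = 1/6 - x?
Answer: -30129/2 ≈ -15065.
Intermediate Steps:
P(x) = ⅙ - x
N = 913/6 (N = 147 + (⅙ - 1*(-5)) = 147 + (⅙ + 5) = 147 + 31/6 = 913/6 ≈ 152.17)
-99*N = -99*913/6 = -30129/2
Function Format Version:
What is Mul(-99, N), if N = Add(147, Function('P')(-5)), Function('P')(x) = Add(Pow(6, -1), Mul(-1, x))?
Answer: Rational(-30129, 2) ≈ -15065.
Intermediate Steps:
Function('P')(x) = Add(Rational(1, 6), Mul(-1, x))
N = Rational(913, 6) (N = Add(147, Add(Rational(1, 6), Mul(-1, -5))) = Add(147, Add(Rational(1, 6), 5)) = Add(147, Rational(31, 6)) = Rational(913, 6) ≈ 152.17)
Mul(-99, N) = Mul(-99, Rational(913, 6)) = Rational(-30129, 2)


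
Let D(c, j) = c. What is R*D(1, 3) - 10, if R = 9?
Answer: -1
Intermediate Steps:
R*D(1, 3) - 10 = 9*1 - 10 = 9 - 10 = -1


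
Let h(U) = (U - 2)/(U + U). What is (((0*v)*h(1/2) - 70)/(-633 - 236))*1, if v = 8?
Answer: 70/869 ≈ 0.080552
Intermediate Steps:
h(U) = (-2 + U)/(2*U) (h(U) = (-2 + U)/((2*U)) = (-2 + U)*(1/(2*U)) = (-2 + U)/(2*U))
(((0*v)*h(1/2) - 70)/(-633 - 236))*1 = (((0*8)*((-2 + 1/2)/(2*(1/2))) - 70)/(-633 - 236))*1 = ((0*((-2 + ½)/(2*(½))) - 70)/(-869))*1 = ((0*((½)*2*(-3/2)) - 70)*(-1/869))*1 = ((0*(-3/2) - 70)*(-1/869))*1 = ((0 - 70)*(-1/869))*1 = -70*(-1/869)*1 = (70/869)*1 = 70/869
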